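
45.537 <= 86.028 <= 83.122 False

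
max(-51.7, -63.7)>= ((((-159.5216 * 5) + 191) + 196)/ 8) False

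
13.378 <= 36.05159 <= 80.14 True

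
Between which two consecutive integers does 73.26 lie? 73 and 74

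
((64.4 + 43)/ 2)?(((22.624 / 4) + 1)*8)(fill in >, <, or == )>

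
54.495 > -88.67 True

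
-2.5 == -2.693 False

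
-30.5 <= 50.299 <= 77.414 True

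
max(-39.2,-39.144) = -39.144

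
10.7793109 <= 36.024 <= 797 True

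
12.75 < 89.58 True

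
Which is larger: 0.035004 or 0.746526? 0.746526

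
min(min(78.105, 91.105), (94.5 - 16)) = 78.105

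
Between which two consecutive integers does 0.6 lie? 0 and 1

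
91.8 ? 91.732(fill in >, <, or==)>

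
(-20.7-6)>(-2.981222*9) True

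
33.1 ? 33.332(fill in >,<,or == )<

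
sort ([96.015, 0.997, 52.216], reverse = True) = [96.015, 52.216, 0.997]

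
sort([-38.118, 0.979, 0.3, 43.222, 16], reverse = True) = [43.222, 16, 0.979, 0.3, -38.118]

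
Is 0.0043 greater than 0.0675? No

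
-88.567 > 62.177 False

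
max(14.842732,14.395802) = 14.842732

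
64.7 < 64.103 False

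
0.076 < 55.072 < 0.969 False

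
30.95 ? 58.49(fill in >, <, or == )<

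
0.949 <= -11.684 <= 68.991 False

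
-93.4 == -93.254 False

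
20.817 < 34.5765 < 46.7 True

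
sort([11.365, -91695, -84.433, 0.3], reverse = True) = [11.365, 0.3, -84.433, -91695]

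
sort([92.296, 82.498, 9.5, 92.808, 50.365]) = [9.5, 50.365, 82.498, 92.296, 92.808]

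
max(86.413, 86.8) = 86.8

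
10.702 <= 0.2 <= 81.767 False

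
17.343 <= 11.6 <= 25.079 False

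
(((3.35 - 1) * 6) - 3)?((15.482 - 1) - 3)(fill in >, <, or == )<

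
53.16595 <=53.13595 False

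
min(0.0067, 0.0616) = 0.0067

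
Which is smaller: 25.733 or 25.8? 25.733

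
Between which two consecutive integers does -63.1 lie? -64 and -63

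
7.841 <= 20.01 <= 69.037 True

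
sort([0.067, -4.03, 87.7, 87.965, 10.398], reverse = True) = [87.965, 87.7, 10.398, 0.067, -4.03]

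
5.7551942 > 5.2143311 True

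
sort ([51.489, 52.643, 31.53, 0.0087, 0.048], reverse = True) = [52.643, 51.489, 31.53, 0.048, 0.0087]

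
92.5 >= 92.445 True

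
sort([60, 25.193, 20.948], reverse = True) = [60, 25.193, 20.948]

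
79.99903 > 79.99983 False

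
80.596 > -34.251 True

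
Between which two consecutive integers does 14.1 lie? 14 and 15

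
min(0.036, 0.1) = 0.036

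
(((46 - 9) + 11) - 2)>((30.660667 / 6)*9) True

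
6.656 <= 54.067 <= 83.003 True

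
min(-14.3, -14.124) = -14.3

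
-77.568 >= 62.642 False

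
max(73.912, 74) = 74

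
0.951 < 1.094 True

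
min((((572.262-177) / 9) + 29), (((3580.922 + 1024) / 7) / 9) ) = 72.918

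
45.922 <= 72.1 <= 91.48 True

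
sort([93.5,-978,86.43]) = [-978,86.43,93.5]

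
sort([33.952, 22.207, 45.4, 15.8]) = [15.8, 22.207, 33.952, 45.4]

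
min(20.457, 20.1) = 20.1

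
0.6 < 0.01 False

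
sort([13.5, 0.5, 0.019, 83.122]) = [0.019, 0.5, 13.5, 83.122]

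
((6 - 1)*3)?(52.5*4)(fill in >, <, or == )<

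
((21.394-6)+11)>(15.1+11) True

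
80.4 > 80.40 False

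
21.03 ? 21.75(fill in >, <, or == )<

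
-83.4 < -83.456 False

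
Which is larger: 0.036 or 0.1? 0.1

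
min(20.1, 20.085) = 20.085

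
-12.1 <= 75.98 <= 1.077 False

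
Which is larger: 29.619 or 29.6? 29.619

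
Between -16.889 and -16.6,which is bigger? -16.6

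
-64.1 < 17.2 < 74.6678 True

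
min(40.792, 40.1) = 40.1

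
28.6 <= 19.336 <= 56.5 False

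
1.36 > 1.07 True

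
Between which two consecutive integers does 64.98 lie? 64 and 65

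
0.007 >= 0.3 False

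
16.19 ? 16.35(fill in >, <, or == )<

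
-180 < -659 False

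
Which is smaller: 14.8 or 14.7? 14.7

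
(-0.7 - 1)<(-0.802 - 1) False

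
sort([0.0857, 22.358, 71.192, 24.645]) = [0.0857, 22.358, 24.645, 71.192]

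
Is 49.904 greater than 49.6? Yes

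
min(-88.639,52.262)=-88.639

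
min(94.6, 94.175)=94.175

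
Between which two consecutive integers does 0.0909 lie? 0 and 1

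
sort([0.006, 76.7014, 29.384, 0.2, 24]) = [0.006, 0.2, 24, 29.384, 76.7014]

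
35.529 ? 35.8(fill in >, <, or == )<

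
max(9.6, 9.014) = 9.6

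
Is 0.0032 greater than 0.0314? No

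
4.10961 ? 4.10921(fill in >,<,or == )>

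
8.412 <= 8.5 True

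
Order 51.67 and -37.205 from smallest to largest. -37.205, 51.67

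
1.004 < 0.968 False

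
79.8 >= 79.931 False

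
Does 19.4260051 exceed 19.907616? No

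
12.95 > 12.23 True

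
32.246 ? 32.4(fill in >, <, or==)<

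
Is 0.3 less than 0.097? No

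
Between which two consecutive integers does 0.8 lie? 0 and 1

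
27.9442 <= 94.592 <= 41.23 False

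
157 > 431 False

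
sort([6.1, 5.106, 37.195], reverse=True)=[37.195, 6.1, 5.106]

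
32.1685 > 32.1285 True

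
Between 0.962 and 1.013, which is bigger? 1.013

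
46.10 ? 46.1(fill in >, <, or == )==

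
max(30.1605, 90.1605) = 90.1605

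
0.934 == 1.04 False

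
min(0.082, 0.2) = 0.082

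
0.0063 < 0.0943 True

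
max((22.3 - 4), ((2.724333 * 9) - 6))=18.518997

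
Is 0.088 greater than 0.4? No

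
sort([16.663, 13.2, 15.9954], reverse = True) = [16.663, 15.9954, 13.2]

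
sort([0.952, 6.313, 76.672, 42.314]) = [0.952, 6.313, 42.314, 76.672]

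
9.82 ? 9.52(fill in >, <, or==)>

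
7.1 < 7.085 False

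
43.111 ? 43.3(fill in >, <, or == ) <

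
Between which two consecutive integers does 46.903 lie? 46 and 47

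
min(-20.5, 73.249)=-20.5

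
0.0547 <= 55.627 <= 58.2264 True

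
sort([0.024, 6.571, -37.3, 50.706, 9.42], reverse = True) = [50.706, 9.42, 6.571, 0.024, -37.3]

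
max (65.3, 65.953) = 65.953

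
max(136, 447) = 447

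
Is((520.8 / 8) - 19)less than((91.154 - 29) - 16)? Yes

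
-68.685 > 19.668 False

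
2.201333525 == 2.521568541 False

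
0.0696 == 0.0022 False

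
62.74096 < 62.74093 False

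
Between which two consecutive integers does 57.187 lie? 57 and 58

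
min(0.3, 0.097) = 0.097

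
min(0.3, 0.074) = 0.074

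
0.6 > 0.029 True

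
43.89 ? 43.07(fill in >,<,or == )>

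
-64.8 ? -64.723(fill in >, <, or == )<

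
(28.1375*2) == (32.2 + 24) False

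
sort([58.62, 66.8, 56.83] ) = [56.83, 58.62, 66.8]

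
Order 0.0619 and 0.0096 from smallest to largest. 0.0096, 0.0619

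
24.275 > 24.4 False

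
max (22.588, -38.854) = 22.588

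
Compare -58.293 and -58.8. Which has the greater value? -58.293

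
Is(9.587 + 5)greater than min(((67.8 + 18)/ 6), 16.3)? Yes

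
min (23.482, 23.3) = 23.3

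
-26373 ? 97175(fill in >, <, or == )<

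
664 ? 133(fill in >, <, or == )>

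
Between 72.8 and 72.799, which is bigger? 72.8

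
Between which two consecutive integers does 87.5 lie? 87 and 88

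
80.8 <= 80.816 True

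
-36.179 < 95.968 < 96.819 True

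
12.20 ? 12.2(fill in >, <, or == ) ==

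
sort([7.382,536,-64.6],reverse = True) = [536,7.382,-64.6]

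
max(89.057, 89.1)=89.1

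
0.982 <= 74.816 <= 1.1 False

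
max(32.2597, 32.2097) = 32.2597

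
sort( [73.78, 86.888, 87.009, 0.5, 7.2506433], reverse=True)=[87.009, 86.888, 73.78, 7.2506433, 0.5]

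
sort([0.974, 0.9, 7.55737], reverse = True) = [7.55737, 0.974, 0.9]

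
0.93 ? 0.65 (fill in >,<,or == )>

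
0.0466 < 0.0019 False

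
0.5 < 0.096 False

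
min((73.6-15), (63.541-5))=58.541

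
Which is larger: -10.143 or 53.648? 53.648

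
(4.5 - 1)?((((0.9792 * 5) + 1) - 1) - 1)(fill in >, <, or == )<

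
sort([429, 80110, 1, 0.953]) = [0.953, 1, 429, 80110]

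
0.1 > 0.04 True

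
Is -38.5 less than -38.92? No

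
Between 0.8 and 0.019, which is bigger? 0.8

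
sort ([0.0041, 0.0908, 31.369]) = [0.0041, 0.0908, 31.369]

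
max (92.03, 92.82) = 92.82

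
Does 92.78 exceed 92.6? Yes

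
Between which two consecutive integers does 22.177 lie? 22 and 23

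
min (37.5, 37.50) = 37.5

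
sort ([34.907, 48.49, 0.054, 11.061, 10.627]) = [0.054, 10.627, 11.061, 34.907, 48.49]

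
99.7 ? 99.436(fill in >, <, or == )>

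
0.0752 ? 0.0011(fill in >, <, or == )>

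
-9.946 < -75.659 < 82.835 False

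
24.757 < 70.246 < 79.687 True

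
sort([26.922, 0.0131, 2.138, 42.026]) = [0.0131, 2.138, 26.922, 42.026]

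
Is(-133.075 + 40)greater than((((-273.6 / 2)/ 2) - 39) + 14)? Yes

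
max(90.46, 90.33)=90.46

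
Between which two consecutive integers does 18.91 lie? 18 and 19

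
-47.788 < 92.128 True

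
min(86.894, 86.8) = 86.8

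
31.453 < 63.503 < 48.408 False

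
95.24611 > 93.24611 True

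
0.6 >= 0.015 True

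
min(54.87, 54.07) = 54.07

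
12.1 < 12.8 True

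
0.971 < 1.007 True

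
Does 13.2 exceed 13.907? No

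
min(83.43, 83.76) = 83.43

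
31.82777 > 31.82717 True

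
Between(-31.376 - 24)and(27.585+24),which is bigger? (27.585+24)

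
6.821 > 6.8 True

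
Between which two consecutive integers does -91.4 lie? -92 and -91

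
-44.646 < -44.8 False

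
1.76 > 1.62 True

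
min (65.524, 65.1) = 65.1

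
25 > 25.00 False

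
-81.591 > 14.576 False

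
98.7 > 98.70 False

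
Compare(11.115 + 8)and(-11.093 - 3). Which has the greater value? (11.115 + 8)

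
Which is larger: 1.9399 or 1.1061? 1.9399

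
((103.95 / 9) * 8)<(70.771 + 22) True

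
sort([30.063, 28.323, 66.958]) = [28.323, 30.063, 66.958]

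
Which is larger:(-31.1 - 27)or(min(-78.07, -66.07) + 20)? (min(-78.07, -66.07) + 20)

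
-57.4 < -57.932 False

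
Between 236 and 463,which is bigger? 463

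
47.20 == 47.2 True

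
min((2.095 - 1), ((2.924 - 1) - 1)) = 0.924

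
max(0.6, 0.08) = 0.6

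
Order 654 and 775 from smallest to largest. 654, 775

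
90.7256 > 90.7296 False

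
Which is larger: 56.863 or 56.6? 56.863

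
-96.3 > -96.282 False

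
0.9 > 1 False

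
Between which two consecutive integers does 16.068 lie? 16 and 17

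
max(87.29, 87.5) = 87.5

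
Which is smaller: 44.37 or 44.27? 44.27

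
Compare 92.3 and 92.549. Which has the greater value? 92.549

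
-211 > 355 False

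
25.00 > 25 False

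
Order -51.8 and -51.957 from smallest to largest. -51.957, -51.8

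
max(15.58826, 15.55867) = 15.58826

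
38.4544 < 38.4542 False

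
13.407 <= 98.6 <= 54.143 False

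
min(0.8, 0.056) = 0.056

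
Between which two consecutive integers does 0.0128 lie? 0 and 1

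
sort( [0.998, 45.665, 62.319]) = [0.998, 45.665, 62.319]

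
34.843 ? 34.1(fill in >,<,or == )>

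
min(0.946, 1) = 0.946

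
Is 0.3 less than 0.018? No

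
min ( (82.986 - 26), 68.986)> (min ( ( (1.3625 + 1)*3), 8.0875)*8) True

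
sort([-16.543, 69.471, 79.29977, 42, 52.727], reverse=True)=[79.29977, 69.471, 52.727, 42, -16.543]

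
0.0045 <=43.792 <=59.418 True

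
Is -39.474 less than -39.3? Yes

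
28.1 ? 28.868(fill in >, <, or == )<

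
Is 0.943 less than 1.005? Yes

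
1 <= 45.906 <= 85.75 True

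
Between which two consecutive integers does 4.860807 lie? 4 and 5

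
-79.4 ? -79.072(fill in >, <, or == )<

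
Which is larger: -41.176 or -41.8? -41.176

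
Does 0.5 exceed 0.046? Yes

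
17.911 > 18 False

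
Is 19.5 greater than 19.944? No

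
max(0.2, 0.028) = 0.2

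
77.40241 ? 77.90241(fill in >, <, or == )<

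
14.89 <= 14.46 False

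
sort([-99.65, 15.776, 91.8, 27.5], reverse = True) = [91.8, 27.5, 15.776, -99.65]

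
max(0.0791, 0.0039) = 0.0791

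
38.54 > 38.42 True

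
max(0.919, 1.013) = 1.013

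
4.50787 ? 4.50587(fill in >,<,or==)>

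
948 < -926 False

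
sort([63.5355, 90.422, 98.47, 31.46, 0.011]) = [0.011, 31.46, 63.5355, 90.422, 98.47]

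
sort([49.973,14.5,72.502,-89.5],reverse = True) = [72.502,49.973,14.5,-89.5]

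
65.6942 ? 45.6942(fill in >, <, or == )>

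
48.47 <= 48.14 False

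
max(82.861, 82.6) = 82.861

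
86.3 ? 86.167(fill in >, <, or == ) >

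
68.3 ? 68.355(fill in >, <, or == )<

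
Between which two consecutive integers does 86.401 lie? 86 and 87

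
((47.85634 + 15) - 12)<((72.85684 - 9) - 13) True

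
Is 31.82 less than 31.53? No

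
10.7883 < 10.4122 False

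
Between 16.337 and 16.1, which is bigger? 16.337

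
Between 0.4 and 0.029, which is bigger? 0.4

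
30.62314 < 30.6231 False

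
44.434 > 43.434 True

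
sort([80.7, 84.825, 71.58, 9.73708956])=[9.73708956, 71.58, 80.7, 84.825]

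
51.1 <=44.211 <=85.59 False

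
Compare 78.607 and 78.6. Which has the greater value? 78.607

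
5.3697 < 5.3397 False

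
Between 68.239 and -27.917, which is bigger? 68.239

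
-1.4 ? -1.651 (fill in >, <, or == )>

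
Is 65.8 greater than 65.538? Yes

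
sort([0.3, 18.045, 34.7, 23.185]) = [0.3, 18.045, 23.185, 34.7]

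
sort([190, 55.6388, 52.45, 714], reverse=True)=[714, 190, 55.6388, 52.45]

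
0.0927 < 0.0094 False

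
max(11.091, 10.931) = 11.091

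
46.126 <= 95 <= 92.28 False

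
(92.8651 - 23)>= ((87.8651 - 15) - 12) True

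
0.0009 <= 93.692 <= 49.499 False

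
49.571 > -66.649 True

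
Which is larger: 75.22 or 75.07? 75.22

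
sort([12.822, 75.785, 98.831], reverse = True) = [98.831, 75.785, 12.822]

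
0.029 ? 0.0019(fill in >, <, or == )>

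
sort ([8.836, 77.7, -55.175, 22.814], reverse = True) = [77.7, 22.814, 8.836, -55.175]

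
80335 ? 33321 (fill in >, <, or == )>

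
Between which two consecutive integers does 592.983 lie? 592 and 593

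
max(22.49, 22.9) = 22.9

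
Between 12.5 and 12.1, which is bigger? 12.5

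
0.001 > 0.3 False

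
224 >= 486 False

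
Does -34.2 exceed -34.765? Yes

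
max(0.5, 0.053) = 0.5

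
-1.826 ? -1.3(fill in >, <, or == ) <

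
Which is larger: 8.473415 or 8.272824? 8.473415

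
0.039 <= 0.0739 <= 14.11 True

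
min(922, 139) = 139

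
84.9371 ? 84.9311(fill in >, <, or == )>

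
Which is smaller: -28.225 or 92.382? -28.225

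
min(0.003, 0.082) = 0.003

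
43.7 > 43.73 False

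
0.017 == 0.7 False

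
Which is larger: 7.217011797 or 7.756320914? 7.756320914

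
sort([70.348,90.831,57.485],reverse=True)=[90.831,70.348,57.485]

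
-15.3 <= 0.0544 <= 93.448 True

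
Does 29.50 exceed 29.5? No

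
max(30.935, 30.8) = 30.935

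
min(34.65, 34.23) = 34.23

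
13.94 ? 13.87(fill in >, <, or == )>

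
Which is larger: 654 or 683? 683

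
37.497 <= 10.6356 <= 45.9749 False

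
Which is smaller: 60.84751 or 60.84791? 60.84751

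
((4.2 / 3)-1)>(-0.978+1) True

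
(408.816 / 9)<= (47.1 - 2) False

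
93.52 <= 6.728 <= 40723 False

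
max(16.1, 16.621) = 16.621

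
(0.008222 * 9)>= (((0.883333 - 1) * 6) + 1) False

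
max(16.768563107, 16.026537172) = 16.768563107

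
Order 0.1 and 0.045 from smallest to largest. 0.045, 0.1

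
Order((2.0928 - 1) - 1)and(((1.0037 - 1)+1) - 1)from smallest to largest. (((1.0037 - 1)+1) - 1), ((2.0928 - 1) - 1)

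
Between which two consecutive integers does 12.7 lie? 12 and 13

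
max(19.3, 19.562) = 19.562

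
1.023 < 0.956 False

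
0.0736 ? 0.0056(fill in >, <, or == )>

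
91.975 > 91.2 True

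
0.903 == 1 False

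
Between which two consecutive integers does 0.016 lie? 0 and 1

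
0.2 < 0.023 False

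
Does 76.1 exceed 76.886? No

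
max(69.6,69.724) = 69.724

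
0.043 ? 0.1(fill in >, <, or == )<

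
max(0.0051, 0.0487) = 0.0487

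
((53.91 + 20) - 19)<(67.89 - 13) False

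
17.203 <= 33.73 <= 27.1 False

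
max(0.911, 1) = 1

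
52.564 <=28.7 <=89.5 False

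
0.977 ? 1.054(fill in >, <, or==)<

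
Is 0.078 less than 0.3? Yes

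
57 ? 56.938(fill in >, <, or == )>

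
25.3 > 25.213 True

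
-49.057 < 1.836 True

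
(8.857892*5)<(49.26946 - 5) False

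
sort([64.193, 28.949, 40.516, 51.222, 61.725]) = [28.949, 40.516, 51.222, 61.725, 64.193]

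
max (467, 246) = 467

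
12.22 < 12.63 True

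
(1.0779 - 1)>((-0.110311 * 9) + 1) True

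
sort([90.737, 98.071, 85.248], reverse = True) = [98.071, 90.737, 85.248]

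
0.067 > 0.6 False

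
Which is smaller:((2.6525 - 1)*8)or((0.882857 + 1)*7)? ((0.882857 + 1)*7)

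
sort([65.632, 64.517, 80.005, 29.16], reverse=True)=[80.005, 65.632, 64.517, 29.16]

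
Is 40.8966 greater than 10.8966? Yes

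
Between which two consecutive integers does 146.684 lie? 146 and 147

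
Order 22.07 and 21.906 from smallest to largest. 21.906, 22.07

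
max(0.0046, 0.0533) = 0.0533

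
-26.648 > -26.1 False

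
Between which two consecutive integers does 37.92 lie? 37 and 38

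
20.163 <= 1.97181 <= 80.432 False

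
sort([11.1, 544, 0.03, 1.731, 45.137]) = [0.03, 1.731, 11.1, 45.137, 544]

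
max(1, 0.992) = 1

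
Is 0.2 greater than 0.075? Yes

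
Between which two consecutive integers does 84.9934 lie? 84 and 85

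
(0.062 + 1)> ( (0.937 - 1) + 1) True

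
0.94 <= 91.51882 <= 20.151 False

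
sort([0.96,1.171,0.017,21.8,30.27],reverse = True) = [30.27,21.8,1.171,0.96,0.017]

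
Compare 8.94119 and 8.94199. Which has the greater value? 8.94199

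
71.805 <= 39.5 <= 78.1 False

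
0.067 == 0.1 False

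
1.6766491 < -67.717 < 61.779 False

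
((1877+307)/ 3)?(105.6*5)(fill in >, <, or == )>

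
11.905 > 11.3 True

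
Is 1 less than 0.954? No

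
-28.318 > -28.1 False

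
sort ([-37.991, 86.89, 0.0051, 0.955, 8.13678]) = [-37.991, 0.0051, 0.955, 8.13678, 86.89]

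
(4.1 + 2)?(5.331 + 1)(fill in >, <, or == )<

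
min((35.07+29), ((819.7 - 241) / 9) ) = 64.07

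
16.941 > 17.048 False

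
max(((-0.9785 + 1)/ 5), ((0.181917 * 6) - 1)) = 0.091502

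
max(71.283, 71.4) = 71.4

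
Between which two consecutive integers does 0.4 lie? 0 and 1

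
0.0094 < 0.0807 True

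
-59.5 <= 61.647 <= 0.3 False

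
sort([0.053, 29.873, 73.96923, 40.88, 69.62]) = [0.053, 29.873, 40.88, 69.62, 73.96923]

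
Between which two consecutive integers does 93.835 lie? 93 and 94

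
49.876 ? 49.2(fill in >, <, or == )>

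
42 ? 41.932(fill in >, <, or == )>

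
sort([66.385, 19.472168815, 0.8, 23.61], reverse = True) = [66.385, 23.61, 19.472168815, 0.8]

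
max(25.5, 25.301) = 25.5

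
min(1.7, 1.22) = 1.22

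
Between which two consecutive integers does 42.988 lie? 42 and 43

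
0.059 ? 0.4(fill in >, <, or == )<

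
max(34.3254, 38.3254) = 38.3254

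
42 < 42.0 False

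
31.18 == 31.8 False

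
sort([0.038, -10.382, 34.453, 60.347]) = [-10.382, 0.038, 34.453, 60.347]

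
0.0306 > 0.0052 True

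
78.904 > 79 False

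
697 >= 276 True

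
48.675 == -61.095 False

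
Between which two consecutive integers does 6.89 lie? 6 and 7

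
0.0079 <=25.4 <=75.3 True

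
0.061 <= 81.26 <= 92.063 True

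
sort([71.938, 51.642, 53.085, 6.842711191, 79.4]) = [6.842711191, 51.642, 53.085, 71.938, 79.4]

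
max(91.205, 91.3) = 91.3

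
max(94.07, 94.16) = 94.16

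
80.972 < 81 True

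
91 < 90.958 False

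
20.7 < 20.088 False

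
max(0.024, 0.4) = 0.4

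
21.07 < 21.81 True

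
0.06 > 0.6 False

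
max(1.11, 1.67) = 1.67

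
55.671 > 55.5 True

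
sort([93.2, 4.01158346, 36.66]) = [4.01158346, 36.66, 93.2]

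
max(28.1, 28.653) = 28.653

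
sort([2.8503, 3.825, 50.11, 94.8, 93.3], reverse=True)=[94.8, 93.3, 50.11, 3.825, 2.8503]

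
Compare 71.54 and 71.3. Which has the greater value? 71.54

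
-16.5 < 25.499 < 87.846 True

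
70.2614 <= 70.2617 True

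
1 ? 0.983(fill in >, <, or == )>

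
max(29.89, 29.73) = 29.89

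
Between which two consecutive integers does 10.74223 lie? 10 and 11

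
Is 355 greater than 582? No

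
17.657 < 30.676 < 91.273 True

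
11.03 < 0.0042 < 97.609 False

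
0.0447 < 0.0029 False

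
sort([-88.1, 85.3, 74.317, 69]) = [-88.1, 69, 74.317, 85.3]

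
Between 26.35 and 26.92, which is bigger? 26.92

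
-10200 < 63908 True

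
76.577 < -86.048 False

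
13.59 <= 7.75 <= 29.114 False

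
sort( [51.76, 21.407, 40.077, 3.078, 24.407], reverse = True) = [51.76, 40.077, 24.407, 21.407, 3.078]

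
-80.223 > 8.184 False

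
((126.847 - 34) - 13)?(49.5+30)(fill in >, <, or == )>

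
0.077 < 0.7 True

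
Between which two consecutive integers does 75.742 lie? 75 and 76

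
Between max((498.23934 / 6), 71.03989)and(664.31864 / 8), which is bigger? max((498.23934 / 6), 71.03989)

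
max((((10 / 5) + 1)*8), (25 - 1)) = 24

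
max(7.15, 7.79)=7.79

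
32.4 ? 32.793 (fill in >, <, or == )<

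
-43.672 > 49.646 False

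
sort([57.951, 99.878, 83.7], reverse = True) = [99.878, 83.7, 57.951]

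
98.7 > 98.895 False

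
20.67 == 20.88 False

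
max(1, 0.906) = 1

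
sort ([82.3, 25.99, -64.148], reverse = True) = [82.3, 25.99, -64.148]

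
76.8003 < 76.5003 False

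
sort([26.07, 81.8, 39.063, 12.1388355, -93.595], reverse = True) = [81.8, 39.063, 26.07, 12.1388355, -93.595]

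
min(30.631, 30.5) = 30.5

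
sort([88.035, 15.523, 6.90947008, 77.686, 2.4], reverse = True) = [88.035, 77.686, 15.523, 6.90947008, 2.4]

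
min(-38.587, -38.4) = -38.587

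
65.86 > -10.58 True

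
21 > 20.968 True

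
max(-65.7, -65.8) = -65.7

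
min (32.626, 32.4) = 32.4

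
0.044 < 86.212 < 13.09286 False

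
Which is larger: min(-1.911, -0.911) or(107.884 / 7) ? (107.884 / 7)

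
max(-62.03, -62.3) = -62.03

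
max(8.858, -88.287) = 8.858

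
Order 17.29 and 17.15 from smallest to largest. 17.15, 17.29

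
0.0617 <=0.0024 False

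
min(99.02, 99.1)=99.02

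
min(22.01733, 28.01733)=22.01733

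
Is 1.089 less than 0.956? No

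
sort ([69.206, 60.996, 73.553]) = [60.996, 69.206, 73.553]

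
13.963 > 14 False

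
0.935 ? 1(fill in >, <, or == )<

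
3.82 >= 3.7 True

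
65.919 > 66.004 False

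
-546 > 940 False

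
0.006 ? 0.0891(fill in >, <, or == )<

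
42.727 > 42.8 False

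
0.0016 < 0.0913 True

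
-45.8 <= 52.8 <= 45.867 False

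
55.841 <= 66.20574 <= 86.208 True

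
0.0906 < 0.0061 False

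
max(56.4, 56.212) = 56.4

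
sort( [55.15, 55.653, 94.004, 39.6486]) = [39.6486, 55.15, 55.653, 94.004]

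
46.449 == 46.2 False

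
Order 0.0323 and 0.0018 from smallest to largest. 0.0018,0.0323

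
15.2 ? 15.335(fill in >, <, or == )<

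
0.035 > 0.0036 True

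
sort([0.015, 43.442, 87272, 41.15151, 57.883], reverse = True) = [87272, 57.883, 43.442, 41.15151, 0.015]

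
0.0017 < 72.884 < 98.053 True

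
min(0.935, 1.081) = 0.935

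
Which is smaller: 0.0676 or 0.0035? 0.0035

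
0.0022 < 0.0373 True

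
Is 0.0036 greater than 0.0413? No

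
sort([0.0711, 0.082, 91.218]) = [0.0711, 0.082, 91.218]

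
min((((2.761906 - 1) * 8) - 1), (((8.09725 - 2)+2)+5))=13.095248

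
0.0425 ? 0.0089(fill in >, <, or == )>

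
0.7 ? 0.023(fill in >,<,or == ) >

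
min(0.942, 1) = 0.942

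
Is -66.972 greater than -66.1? No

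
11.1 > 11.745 False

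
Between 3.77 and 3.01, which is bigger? 3.77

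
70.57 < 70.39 False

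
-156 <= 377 True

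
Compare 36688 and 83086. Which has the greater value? 83086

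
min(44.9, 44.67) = 44.67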